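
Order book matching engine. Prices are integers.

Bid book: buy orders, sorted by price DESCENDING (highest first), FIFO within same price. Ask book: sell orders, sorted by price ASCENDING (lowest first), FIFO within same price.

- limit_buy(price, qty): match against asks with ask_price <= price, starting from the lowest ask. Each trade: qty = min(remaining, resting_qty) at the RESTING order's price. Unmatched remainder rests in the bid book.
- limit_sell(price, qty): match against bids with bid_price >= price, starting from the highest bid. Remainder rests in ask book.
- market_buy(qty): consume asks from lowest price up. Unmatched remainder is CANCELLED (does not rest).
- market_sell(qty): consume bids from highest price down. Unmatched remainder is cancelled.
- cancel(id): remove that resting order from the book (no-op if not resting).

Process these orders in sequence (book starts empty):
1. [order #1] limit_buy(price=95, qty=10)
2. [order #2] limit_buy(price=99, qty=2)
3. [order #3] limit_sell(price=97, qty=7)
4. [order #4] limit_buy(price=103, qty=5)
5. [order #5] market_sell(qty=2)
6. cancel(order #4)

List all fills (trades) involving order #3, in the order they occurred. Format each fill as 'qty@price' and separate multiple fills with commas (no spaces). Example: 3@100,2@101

Answer: 2@99,5@97

Derivation:
After op 1 [order #1] limit_buy(price=95, qty=10): fills=none; bids=[#1:10@95] asks=[-]
After op 2 [order #2] limit_buy(price=99, qty=2): fills=none; bids=[#2:2@99 #1:10@95] asks=[-]
After op 3 [order #3] limit_sell(price=97, qty=7): fills=#2x#3:2@99; bids=[#1:10@95] asks=[#3:5@97]
After op 4 [order #4] limit_buy(price=103, qty=5): fills=#4x#3:5@97; bids=[#1:10@95] asks=[-]
After op 5 [order #5] market_sell(qty=2): fills=#1x#5:2@95; bids=[#1:8@95] asks=[-]
After op 6 cancel(order #4): fills=none; bids=[#1:8@95] asks=[-]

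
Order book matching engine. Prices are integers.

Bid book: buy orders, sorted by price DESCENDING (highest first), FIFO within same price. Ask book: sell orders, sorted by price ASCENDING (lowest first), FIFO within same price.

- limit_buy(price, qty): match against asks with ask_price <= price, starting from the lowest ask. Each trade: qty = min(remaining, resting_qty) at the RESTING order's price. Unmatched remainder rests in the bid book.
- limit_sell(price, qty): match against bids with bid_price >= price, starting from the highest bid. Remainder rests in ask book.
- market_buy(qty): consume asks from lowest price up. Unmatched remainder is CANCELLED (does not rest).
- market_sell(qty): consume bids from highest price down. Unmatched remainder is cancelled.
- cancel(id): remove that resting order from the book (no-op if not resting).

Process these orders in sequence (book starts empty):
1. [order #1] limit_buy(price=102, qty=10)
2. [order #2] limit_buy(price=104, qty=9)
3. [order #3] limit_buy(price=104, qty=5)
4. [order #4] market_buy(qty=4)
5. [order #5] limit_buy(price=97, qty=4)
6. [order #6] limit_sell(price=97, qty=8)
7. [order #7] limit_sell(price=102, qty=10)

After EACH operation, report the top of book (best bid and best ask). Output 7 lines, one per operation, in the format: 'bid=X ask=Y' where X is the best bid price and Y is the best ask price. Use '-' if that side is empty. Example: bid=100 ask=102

Answer: bid=102 ask=-
bid=104 ask=-
bid=104 ask=-
bid=104 ask=-
bid=104 ask=-
bid=104 ask=-
bid=102 ask=-

Derivation:
After op 1 [order #1] limit_buy(price=102, qty=10): fills=none; bids=[#1:10@102] asks=[-]
After op 2 [order #2] limit_buy(price=104, qty=9): fills=none; bids=[#2:9@104 #1:10@102] asks=[-]
After op 3 [order #3] limit_buy(price=104, qty=5): fills=none; bids=[#2:9@104 #3:5@104 #1:10@102] asks=[-]
After op 4 [order #4] market_buy(qty=4): fills=none; bids=[#2:9@104 #3:5@104 #1:10@102] asks=[-]
After op 5 [order #5] limit_buy(price=97, qty=4): fills=none; bids=[#2:9@104 #3:5@104 #1:10@102 #5:4@97] asks=[-]
After op 6 [order #6] limit_sell(price=97, qty=8): fills=#2x#6:8@104; bids=[#2:1@104 #3:5@104 #1:10@102 #5:4@97] asks=[-]
After op 7 [order #7] limit_sell(price=102, qty=10): fills=#2x#7:1@104 #3x#7:5@104 #1x#7:4@102; bids=[#1:6@102 #5:4@97] asks=[-]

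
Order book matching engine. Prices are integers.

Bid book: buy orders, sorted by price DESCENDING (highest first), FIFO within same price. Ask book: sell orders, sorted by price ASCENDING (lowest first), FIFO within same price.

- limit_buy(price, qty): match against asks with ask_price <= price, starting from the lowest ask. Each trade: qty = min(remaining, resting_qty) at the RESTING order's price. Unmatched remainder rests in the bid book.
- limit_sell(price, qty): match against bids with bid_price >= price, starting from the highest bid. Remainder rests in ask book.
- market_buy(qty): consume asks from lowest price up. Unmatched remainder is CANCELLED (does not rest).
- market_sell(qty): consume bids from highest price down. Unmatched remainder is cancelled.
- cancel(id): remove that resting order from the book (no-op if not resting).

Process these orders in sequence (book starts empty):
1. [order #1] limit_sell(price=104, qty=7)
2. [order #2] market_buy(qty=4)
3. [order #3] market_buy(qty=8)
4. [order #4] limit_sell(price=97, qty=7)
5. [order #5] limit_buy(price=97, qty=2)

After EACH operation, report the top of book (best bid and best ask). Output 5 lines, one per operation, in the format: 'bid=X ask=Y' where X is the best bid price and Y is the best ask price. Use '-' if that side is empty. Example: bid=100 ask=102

After op 1 [order #1] limit_sell(price=104, qty=7): fills=none; bids=[-] asks=[#1:7@104]
After op 2 [order #2] market_buy(qty=4): fills=#2x#1:4@104; bids=[-] asks=[#1:3@104]
After op 3 [order #3] market_buy(qty=8): fills=#3x#1:3@104; bids=[-] asks=[-]
After op 4 [order #4] limit_sell(price=97, qty=7): fills=none; bids=[-] asks=[#4:7@97]
After op 5 [order #5] limit_buy(price=97, qty=2): fills=#5x#4:2@97; bids=[-] asks=[#4:5@97]

Answer: bid=- ask=104
bid=- ask=104
bid=- ask=-
bid=- ask=97
bid=- ask=97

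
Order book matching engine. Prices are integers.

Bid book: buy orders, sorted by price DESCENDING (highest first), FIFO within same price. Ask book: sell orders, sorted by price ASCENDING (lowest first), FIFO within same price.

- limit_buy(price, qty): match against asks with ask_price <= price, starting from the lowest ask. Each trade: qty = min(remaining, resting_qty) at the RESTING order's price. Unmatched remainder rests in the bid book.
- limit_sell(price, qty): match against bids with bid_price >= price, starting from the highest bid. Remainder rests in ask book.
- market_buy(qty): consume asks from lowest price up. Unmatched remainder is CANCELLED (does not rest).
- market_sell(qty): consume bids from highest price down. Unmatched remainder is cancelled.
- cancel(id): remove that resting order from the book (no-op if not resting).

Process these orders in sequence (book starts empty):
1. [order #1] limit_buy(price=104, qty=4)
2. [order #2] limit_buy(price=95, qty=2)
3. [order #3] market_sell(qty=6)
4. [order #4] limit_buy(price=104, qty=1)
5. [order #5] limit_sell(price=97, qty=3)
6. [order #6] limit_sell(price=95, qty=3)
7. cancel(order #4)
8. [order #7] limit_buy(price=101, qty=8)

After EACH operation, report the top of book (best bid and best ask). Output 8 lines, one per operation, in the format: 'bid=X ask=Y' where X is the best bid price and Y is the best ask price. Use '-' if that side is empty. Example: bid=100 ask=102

After op 1 [order #1] limit_buy(price=104, qty=4): fills=none; bids=[#1:4@104] asks=[-]
After op 2 [order #2] limit_buy(price=95, qty=2): fills=none; bids=[#1:4@104 #2:2@95] asks=[-]
After op 3 [order #3] market_sell(qty=6): fills=#1x#3:4@104 #2x#3:2@95; bids=[-] asks=[-]
After op 4 [order #4] limit_buy(price=104, qty=1): fills=none; bids=[#4:1@104] asks=[-]
After op 5 [order #5] limit_sell(price=97, qty=3): fills=#4x#5:1@104; bids=[-] asks=[#5:2@97]
After op 6 [order #6] limit_sell(price=95, qty=3): fills=none; bids=[-] asks=[#6:3@95 #5:2@97]
After op 7 cancel(order #4): fills=none; bids=[-] asks=[#6:3@95 #5:2@97]
After op 8 [order #7] limit_buy(price=101, qty=8): fills=#7x#6:3@95 #7x#5:2@97; bids=[#7:3@101] asks=[-]

Answer: bid=104 ask=-
bid=104 ask=-
bid=- ask=-
bid=104 ask=-
bid=- ask=97
bid=- ask=95
bid=- ask=95
bid=101 ask=-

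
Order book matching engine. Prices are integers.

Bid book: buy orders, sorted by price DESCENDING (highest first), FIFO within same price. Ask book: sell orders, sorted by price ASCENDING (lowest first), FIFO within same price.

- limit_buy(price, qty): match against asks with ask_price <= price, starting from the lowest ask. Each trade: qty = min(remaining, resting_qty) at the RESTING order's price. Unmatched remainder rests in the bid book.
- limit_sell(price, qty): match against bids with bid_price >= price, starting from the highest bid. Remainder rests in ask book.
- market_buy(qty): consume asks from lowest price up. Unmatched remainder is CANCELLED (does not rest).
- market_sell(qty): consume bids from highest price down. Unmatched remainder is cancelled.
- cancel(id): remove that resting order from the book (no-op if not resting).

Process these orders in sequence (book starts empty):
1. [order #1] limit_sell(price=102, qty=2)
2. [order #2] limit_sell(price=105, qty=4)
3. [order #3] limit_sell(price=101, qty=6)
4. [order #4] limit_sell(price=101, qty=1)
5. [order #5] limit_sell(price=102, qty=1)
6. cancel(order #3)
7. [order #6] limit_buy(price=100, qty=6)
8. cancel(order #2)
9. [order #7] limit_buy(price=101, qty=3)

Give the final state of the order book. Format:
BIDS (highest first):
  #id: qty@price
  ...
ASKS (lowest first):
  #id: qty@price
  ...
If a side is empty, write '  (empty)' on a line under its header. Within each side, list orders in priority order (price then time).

After op 1 [order #1] limit_sell(price=102, qty=2): fills=none; bids=[-] asks=[#1:2@102]
After op 2 [order #2] limit_sell(price=105, qty=4): fills=none; bids=[-] asks=[#1:2@102 #2:4@105]
After op 3 [order #3] limit_sell(price=101, qty=6): fills=none; bids=[-] asks=[#3:6@101 #1:2@102 #2:4@105]
After op 4 [order #4] limit_sell(price=101, qty=1): fills=none; bids=[-] asks=[#3:6@101 #4:1@101 #1:2@102 #2:4@105]
After op 5 [order #5] limit_sell(price=102, qty=1): fills=none; bids=[-] asks=[#3:6@101 #4:1@101 #1:2@102 #5:1@102 #2:4@105]
After op 6 cancel(order #3): fills=none; bids=[-] asks=[#4:1@101 #1:2@102 #5:1@102 #2:4@105]
After op 7 [order #6] limit_buy(price=100, qty=6): fills=none; bids=[#6:6@100] asks=[#4:1@101 #1:2@102 #5:1@102 #2:4@105]
After op 8 cancel(order #2): fills=none; bids=[#6:6@100] asks=[#4:1@101 #1:2@102 #5:1@102]
After op 9 [order #7] limit_buy(price=101, qty=3): fills=#7x#4:1@101; bids=[#7:2@101 #6:6@100] asks=[#1:2@102 #5:1@102]

Answer: BIDS (highest first):
  #7: 2@101
  #6: 6@100
ASKS (lowest first):
  #1: 2@102
  #5: 1@102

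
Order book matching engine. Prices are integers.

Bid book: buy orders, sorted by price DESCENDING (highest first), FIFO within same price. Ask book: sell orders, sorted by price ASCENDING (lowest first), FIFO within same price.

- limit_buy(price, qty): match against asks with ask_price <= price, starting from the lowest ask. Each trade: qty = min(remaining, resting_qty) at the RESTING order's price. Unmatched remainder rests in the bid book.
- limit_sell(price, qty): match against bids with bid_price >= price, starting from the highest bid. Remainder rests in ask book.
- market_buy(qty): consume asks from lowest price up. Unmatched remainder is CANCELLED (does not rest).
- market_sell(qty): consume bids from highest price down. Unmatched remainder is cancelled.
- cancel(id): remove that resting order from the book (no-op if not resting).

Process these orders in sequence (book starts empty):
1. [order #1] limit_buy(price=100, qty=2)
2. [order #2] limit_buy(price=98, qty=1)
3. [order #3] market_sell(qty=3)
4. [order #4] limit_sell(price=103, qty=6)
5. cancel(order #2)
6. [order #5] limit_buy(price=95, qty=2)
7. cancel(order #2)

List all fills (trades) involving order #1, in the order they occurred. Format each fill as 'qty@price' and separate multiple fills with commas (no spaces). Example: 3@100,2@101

After op 1 [order #1] limit_buy(price=100, qty=2): fills=none; bids=[#1:2@100] asks=[-]
After op 2 [order #2] limit_buy(price=98, qty=1): fills=none; bids=[#1:2@100 #2:1@98] asks=[-]
After op 3 [order #3] market_sell(qty=3): fills=#1x#3:2@100 #2x#3:1@98; bids=[-] asks=[-]
After op 4 [order #4] limit_sell(price=103, qty=6): fills=none; bids=[-] asks=[#4:6@103]
After op 5 cancel(order #2): fills=none; bids=[-] asks=[#4:6@103]
After op 6 [order #5] limit_buy(price=95, qty=2): fills=none; bids=[#5:2@95] asks=[#4:6@103]
After op 7 cancel(order #2): fills=none; bids=[#5:2@95] asks=[#4:6@103]

Answer: 2@100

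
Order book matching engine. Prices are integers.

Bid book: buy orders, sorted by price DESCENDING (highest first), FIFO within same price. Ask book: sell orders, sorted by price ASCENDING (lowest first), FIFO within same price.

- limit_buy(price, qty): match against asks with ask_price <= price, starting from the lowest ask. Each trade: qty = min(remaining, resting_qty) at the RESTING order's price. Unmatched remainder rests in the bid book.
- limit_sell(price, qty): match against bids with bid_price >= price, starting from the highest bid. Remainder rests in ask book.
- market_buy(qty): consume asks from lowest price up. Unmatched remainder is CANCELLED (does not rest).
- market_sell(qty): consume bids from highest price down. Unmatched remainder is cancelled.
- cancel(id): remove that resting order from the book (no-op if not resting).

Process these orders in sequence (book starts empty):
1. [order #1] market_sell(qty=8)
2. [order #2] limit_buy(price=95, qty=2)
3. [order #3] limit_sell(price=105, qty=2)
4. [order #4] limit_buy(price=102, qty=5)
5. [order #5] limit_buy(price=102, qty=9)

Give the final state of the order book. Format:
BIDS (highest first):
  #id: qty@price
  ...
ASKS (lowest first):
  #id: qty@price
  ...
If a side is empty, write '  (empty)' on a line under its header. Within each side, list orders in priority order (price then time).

After op 1 [order #1] market_sell(qty=8): fills=none; bids=[-] asks=[-]
After op 2 [order #2] limit_buy(price=95, qty=2): fills=none; bids=[#2:2@95] asks=[-]
After op 3 [order #3] limit_sell(price=105, qty=2): fills=none; bids=[#2:2@95] asks=[#3:2@105]
After op 4 [order #4] limit_buy(price=102, qty=5): fills=none; bids=[#4:5@102 #2:2@95] asks=[#3:2@105]
After op 5 [order #5] limit_buy(price=102, qty=9): fills=none; bids=[#4:5@102 #5:9@102 #2:2@95] asks=[#3:2@105]

Answer: BIDS (highest first):
  #4: 5@102
  #5: 9@102
  #2: 2@95
ASKS (lowest first):
  #3: 2@105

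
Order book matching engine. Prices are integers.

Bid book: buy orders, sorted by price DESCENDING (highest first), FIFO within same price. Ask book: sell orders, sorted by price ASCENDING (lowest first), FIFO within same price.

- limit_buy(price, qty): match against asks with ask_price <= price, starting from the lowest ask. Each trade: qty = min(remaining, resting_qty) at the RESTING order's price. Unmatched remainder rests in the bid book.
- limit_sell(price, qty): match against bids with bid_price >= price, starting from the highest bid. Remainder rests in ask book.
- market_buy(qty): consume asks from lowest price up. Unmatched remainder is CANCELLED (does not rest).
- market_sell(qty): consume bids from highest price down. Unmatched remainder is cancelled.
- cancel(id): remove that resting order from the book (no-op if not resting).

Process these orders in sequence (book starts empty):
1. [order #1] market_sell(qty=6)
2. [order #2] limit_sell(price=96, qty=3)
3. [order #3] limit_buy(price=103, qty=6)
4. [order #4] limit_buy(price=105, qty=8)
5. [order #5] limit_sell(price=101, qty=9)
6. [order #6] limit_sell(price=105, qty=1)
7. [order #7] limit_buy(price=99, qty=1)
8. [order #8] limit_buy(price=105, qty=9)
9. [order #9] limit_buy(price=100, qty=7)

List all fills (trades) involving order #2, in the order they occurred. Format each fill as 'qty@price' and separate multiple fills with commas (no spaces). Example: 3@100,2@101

Answer: 3@96

Derivation:
After op 1 [order #1] market_sell(qty=6): fills=none; bids=[-] asks=[-]
After op 2 [order #2] limit_sell(price=96, qty=3): fills=none; bids=[-] asks=[#2:3@96]
After op 3 [order #3] limit_buy(price=103, qty=6): fills=#3x#2:3@96; bids=[#3:3@103] asks=[-]
After op 4 [order #4] limit_buy(price=105, qty=8): fills=none; bids=[#4:8@105 #3:3@103] asks=[-]
After op 5 [order #5] limit_sell(price=101, qty=9): fills=#4x#5:8@105 #3x#5:1@103; bids=[#3:2@103] asks=[-]
After op 6 [order #6] limit_sell(price=105, qty=1): fills=none; bids=[#3:2@103] asks=[#6:1@105]
After op 7 [order #7] limit_buy(price=99, qty=1): fills=none; bids=[#3:2@103 #7:1@99] asks=[#6:1@105]
After op 8 [order #8] limit_buy(price=105, qty=9): fills=#8x#6:1@105; bids=[#8:8@105 #3:2@103 #7:1@99] asks=[-]
After op 9 [order #9] limit_buy(price=100, qty=7): fills=none; bids=[#8:8@105 #3:2@103 #9:7@100 #7:1@99] asks=[-]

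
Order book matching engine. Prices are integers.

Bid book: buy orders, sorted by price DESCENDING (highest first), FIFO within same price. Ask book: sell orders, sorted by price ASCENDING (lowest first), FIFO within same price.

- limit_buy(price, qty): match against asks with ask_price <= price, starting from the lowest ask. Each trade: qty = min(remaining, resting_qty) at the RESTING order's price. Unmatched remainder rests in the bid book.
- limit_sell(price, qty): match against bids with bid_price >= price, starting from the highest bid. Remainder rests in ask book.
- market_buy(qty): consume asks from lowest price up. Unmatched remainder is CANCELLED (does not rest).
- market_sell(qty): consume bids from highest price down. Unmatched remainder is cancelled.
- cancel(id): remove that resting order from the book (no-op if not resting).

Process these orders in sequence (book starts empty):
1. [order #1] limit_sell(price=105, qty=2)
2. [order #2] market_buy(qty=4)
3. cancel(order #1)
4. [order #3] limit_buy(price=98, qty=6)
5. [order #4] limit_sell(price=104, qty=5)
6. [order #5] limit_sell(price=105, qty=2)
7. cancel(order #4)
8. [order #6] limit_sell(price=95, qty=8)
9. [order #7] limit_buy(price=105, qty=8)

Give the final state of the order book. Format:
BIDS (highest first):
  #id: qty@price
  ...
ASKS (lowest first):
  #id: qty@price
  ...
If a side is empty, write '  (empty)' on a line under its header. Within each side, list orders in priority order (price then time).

After op 1 [order #1] limit_sell(price=105, qty=2): fills=none; bids=[-] asks=[#1:2@105]
After op 2 [order #2] market_buy(qty=4): fills=#2x#1:2@105; bids=[-] asks=[-]
After op 3 cancel(order #1): fills=none; bids=[-] asks=[-]
After op 4 [order #3] limit_buy(price=98, qty=6): fills=none; bids=[#3:6@98] asks=[-]
After op 5 [order #4] limit_sell(price=104, qty=5): fills=none; bids=[#3:6@98] asks=[#4:5@104]
After op 6 [order #5] limit_sell(price=105, qty=2): fills=none; bids=[#3:6@98] asks=[#4:5@104 #5:2@105]
After op 7 cancel(order #4): fills=none; bids=[#3:6@98] asks=[#5:2@105]
After op 8 [order #6] limit_sell(price=95, qty=8): fills=#3x#6:6@98; bids=[-] asks=[#6:2@95 #5:2@105]
After op 9 [order #7] limit_buy(price=105, qty=8): fills=#7x#6:2@95 #7x#5:2@105; bids=[#7:4@105] asks=[-]

Answer: BIDS (highest first):
  #7: 4@105
ASKS (lowest first):
  (empty)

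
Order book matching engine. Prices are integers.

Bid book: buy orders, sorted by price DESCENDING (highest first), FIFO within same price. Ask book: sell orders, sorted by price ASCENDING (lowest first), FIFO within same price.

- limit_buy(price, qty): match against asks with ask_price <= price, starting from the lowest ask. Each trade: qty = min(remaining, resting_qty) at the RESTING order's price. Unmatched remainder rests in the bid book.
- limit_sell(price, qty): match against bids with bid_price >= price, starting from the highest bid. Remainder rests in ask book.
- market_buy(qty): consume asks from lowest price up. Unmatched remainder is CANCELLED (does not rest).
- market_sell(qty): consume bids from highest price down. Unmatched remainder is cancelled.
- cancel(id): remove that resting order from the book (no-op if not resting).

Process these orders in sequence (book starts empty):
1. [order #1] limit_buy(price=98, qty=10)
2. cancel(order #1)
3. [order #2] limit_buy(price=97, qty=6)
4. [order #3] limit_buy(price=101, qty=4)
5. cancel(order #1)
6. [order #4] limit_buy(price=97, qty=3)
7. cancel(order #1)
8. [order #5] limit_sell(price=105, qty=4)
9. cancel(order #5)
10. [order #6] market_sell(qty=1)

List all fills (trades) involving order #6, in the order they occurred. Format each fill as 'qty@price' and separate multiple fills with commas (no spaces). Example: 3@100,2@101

Answer: 1@101

Derivation:
After op 1 [order #1] limit_buy(price=98, qty=10): fills=none; bids=[#1:10@98] asks=[-]
After op 2 cancel(order #1): fills=none; bids=[-] asks=[-]
After op 3 [order #2] limit_buy(price=97, qty=6): fills=none; bids=[#2:6@97] asks=[-]
After op 4 [order #3] limit_buy(price=101, qty=4): fills=none; bids=[#3:4@101 #2:6@97] asks=[-]
After op 5 cancel(order #1): fills=none; bids=[#3:4@101 #2:6@97] asks=[-]
After op 6 [order #4] limit_buy(price=97, qty=3): fills=none; bids=[#3:4@101 #2:6@97 #4:3@97] asks=[-]
After op 7 cancel(order #1): fills=none; bids=[#3:4@101 #2:6@97 #4:3@97] asks=[-]
After op 8 [order #5] limit_sell(price=105, qty=4): fills=none; bids=[#3:4@101 #2:6@97 #4:3@97] asks=[#5:4@105]
After op 9 cancel(order #5): fills=none; bids=[#3:4@101 #2:6@97 #4:3@97] asks=[-]
After op 10 [order #6] market_sell(qty=1): fills=#3x#6:1@101; bids=[#3:3@101 #2:6@97 #4:3@97] asks=[-]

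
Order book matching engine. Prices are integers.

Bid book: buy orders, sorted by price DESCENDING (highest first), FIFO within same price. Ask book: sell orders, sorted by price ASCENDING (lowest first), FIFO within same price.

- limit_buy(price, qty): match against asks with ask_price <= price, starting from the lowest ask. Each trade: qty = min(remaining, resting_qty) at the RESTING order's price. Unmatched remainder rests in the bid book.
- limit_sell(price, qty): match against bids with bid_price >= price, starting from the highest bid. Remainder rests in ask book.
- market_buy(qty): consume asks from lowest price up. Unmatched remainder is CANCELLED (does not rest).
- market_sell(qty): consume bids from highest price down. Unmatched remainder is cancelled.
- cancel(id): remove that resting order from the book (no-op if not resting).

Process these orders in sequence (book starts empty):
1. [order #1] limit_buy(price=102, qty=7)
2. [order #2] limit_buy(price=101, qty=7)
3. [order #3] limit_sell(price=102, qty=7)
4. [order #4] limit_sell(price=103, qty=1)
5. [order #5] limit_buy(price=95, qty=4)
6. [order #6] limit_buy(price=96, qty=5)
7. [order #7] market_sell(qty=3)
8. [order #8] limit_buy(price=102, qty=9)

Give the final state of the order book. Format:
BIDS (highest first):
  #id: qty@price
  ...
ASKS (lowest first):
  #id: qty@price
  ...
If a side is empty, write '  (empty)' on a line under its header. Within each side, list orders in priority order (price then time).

After op 1 [order #1] limit_buy(price=102, qty=7): fills=none; bids=[#1:7@102] asks=[-]
After op 2 [order #2] limit_buy(price=101, qty=7): fills=none; bids=[#1:7@102 #2:7@101] asks=[-]
After op 3 [order #3] limit_sell(price=102, qty=7): fills=#1x#3:7@102; bids=[#2:7@101] asks=[-]
After op 4 [order #4] limit_sell(price=103, qty=1): fills=none; bids=[#2:7@101] asks=[#4:1@103]
After op 5 [order #5] limit_buy(price=95, qty=4): fills=none; bids=[#2:7@101 #5:4@95] asks=[#4:1@103]
After op 6 [order #6] limit_buy(price=96, qty=5): fills=none; bids=[#2:7@101 #6:5@96 #5:4@95] asks=[#4:1@103]
After op 7 [order #7] market_sell(qty=3): fills=#2x#7:3@101; bids=[#2:4@101 #6:5@96 #5:4@95] asks=[#4:1@103]
After op 8 [order #8] limit_buy(price=102, qty=9): fills=none; bids=[#8:9@102 #2:4@101 #6:5@96 #5:4@95] asks=[#4:1@103]

Answer: BIDS (highest first):
  #8: 9@102
  #2: 4@101
  #6: 5@96
  #5: 4@95
ASKS (lowest first):
  #4: 1@103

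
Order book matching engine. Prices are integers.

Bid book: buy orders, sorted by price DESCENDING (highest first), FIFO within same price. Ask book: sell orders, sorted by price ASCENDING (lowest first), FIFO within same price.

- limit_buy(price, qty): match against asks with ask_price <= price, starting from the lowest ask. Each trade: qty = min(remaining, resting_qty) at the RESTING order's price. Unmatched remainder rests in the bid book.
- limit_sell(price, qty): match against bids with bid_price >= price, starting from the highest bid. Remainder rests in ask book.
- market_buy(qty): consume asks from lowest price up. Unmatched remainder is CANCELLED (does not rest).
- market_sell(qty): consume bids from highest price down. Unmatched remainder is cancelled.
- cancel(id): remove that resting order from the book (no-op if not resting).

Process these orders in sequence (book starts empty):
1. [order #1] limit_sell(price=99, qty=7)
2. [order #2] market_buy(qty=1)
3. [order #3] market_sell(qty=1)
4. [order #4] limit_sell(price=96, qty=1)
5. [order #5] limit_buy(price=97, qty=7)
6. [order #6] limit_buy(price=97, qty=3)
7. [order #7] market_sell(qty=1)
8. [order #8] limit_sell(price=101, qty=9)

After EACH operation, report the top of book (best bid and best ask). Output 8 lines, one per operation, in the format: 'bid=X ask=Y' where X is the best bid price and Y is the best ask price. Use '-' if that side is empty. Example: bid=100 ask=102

After op 1 [order #1] limit_sell(price=99, qty=7): fills=none; bids=[-] asks=[#1:7@99]
After op 2 [order #2] market_buy(qty=1): fills=#2x#1:1@99; bids=[-] asks=[#1:6@99]
After op 3 [order #3] market_sell(qty=1): fills=none; bids=[-] asks=[#1:6@99]
After op 4 [order #4] limit_sell(price=96, qty=1): fills=none; bids=[-] asks=[#4:1@96 #1:6@99]
After op 5 [order #5] limit_buy(price=97, qty=7): fills=#5x#4:1@96; bids=[#5:6@97] asks=[#1:6@99]
After op 6 [order #6] limit_buy(price=97, qty=3): fills=none; bids=[#5:6@97 #6:3@97] asks=[#1:6@99]
After op 7 [order #7] market_sell(qty=1): fills=#5x#7:1@97; bids=[#5:5@97 #6:3@97] asks=[#1:6@99]
After op 8 [order #8] limit_sell(price=101, qty=9): fills=none; bids=[#5:5@97 #6:3@97] asks=[#1:6@99 #8:9@101]

Answer: bid=- ask=99
bid=- ask=99
bid=- ask=99
bid=- ask=96
bid=97 ask=99
bid=97 ask=99
bid=97 ask=99
bid=97 ask=99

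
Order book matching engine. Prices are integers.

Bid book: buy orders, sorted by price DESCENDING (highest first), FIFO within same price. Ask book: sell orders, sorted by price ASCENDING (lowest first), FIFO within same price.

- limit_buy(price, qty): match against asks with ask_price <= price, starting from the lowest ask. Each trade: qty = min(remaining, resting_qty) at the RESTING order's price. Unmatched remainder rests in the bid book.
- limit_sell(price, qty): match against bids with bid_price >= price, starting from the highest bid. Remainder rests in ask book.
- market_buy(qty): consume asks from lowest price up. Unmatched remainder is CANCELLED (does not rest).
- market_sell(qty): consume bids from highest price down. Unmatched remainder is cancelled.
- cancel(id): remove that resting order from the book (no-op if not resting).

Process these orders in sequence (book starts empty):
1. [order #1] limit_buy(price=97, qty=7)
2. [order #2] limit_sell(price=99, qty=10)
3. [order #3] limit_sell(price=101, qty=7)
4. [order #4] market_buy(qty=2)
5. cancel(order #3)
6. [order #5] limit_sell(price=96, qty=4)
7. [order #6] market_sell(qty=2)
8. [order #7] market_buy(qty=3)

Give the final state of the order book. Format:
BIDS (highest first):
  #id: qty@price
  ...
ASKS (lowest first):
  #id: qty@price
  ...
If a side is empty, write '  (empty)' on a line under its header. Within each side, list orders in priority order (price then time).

Answer: BIDS (highest first):
  #1: 1@97
ASKS (lowest first):
  #2: 5@99

Derivation:
After op 1 [order #1] limit_buy(price=97, qty=7): fills=none; bids=[#1:7@97] asks=[-]
After op 2 [order #2] limit_sell(price=99, qty=10): fills=none; bids=[#1:7@97] asks=[#2:10@99]
After op 3 [order #3] limit_sell(price=101, qty=7): fills=none; bids=[#1:7@97] asks=[#2:10@99 #3:7@101]
After op 4 [order #4] market_buy(qty=2): fills=#4x#2:2@99; bids=[#1:7@97] asks=[#2:8@99 #3:7@101]
After op 5 cancel(order #3): fills=none; bids=[#1:7@97] asks=[#2:8@99]
After op 6 [order #5] limit_sell(price=96, qty=4): fills=#1x#5:4@97; bids=[#1:3@97] asks=[#2:8@99]
After op 7 [order #6] market_sell(qty=2): fills=#1x#6:2@97; bids=[#1:1@97] asks=[#2:8@99]
After op 8 [order #7] market_buy(qty=3): fills=#7x#2:3@99; bids=[#1:1@97] asks=[#2:5@99]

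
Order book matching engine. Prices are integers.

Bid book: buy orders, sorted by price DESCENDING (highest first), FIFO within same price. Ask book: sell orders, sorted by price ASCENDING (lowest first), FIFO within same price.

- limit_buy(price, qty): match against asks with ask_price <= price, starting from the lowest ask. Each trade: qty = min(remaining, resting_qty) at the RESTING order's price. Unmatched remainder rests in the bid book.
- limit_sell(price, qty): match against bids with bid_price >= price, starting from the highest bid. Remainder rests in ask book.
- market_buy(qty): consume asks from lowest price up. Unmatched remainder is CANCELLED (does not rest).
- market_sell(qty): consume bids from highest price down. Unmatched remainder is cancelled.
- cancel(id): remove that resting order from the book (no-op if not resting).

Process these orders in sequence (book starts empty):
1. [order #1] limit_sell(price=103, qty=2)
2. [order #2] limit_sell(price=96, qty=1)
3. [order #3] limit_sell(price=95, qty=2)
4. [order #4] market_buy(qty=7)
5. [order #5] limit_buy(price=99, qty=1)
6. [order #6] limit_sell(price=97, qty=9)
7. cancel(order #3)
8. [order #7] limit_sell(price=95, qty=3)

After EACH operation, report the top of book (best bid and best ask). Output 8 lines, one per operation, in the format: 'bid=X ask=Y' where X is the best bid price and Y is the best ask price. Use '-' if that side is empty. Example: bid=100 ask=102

Answer: bid=- ask=103
bid=- ask=96
bid=- ask=95
bid=- ask=-
bid=99 ask=-
bid=- ask=97
bid=- ask=97
bid=- ask=95

Derivation:
After op 1 [order #1] limit_sell(price=103, qty=2): fills=none; bids=[-] asks=[#1:2@103]
After op 2 [order #2] limit_sell(price=96, qty=1): fills=none; bids=[-] asks=[#2:1@96 #1:2@103]
After op 3 [order #3] limit_sell(price=95, qty=2): fills=none; bids=[-] asks=[#3:2@95 #2:1@96 #1:2@103]
After op 4 [order #4] market_buy(qty=7): fills=#4x#3:2@95 #4x#2:1@96 #4x#1:2@103; bids=[-] asks=[-]
After op 5 [order #5] limit_buy(price=99, qty=1): fills=none; bids=[#5:1@99] asks=[-]
After op 6 [order #6] limit_sell(price=97, qty=9): fills=#5x#6:1@99; bids=[-] asks=[#6:8@97]
After op 7 cancel(order #3): fills=none; bids=[-] asks=[#6:8@97]
After op 8 [order #7] limit_sell(price=95, qty=3): fills=none; bids=[-] asks=[#7:3@95 #6:8@97]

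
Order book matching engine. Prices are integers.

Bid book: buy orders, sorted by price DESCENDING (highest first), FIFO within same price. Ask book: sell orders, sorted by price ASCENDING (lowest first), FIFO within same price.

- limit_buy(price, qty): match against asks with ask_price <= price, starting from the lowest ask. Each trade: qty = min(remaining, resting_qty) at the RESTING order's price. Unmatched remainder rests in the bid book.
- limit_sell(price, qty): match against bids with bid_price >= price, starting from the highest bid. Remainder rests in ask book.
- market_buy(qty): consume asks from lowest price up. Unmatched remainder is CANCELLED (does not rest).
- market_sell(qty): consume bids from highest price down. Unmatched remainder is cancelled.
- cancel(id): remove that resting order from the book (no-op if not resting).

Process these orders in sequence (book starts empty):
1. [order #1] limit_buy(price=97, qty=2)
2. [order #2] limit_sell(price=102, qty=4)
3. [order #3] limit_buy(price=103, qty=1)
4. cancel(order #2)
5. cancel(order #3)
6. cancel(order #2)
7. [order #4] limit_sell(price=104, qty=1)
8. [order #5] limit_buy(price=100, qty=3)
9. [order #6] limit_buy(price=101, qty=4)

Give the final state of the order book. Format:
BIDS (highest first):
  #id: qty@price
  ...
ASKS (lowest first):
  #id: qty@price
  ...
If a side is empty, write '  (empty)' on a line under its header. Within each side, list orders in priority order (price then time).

After op 1 [order #1] limit_buy(price=97, qty=2): fills=none; bids=[#1:2@97] asks=[-]
After op 2 [order #2] limit_sell(price=102, qty=4): fills=none; bids=[#1:2@97] asks=[#2:4@102]
After op 3 [order #3] limit_buy(price=103, qty=1): fills=#3x#2:1@102; bids=[#1:2@97] asks=[#2:3@102]
After op 4 cancel(order #2): fills=none; bids=[#1:2@97] asks=[-]
After op 5 cancel(order #3): fills=none; bids=[#1:2@97] asks=[-]
After op 6 cancel(order #2): fills=none; bids=[#1:2@97] asks=[-]
After op 7 [order #4] limit_sell(price=104, qty=1): fills=none; bids=[#1:2@97] asks=[#4:1@104]
After op 8 [order #5] limit_buy(price=100, qty=3): fills=none; bids=[#5:3@100 #1:2@97] asks=[#4:1@104]
After op 9 [order #6] limit_buy(price=101, qty=4): fills=none; bids=[#6:4@101 #5:3@100 #1:2@97] asks=[#4:1@104]

Answer: BIDS (highest first):
  #6: 4@101
  #5: 3@100
  #1: 2@97
ASKS (lowest first):
  #4: 1@104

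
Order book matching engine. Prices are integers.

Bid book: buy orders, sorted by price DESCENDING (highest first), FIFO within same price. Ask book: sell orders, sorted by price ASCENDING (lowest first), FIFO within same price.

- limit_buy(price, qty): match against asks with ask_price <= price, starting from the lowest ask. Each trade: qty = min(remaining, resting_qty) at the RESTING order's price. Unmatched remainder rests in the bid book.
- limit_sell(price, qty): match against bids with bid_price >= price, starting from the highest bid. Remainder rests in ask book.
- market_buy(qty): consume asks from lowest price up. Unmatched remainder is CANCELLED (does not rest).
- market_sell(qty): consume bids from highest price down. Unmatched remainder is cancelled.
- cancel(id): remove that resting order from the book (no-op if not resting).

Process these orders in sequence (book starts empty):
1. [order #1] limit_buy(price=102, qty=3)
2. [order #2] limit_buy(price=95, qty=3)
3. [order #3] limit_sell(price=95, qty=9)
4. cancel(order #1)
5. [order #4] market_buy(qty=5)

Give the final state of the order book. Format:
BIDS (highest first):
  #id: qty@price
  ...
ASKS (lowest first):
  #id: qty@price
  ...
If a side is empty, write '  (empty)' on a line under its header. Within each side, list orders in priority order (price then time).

After op 1 [order #1] limit_buy(price=102, qty=3): fills=none; bids=[#1:3@102] asks=[-]
After op 2 [order #2] limit_buy(price=95, qty=3): fills=none; bids=[#1:3@102 #2:3@95] asks=[-]
After op 3 [order #3] limit_sell(price=95, qty=9): fills=#1x#3:3@102 #2x#3:3@95; bids=[-] asks=[#3:3@95]
After op 4 cancel(order #1): fills=none; bids=[-] asks=[#3:3@95]
After op 5 [order #4] market_buy(qty=5): fills=#4x#3:3@95; bids=[-] asks=[-]

Answer: BIDS (highest first):
  (empty)
ASKS (lowest first):
  (empty)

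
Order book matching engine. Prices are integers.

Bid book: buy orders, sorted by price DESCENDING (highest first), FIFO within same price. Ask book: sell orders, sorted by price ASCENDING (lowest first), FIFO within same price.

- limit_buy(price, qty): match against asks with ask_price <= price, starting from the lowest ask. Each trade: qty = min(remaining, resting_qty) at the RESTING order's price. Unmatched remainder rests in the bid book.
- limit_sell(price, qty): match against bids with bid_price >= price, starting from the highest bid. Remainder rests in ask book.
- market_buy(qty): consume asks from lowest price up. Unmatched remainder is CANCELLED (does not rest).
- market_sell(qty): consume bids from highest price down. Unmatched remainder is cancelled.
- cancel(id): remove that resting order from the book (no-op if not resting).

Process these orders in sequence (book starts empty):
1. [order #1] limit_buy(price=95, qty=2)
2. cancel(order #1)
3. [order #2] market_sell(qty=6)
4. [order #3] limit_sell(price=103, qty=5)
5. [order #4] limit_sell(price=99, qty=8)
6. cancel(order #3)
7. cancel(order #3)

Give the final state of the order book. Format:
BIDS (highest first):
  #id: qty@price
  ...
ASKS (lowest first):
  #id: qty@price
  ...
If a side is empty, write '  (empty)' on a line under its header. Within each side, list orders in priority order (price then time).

Answer: BIDS (highest first):
  (empty)
ASKS (lowest first):
  #4: 8@99

Derivation:
After op 1 [order #1] limit_buy(price=95, qty=2): fills=none; bids=[#1:2@95] asks=[-]
After op 2 cancel(order #1): fills=none; bids=[-] asks=[-]
After op 3 [order #2] market_sell(qty=6): fills=none; bids=[-] asks=[-]
After op 4 [order #3] limit_sell(price=103, qty=5): fills=none; bids=[-] asks=[#3:5@103]
After op 5 [order #4] limit_sell(price=99, qty=8): fills=none; bids=[-] asks=[#4:8@99 #3:5@103]
After op 6 cancel(order #3): fills=none; bids=[-] asks=[#4:8@99]
After op 7 cancel(order #3): fills=none; bids=[-] asks=[#4:8@99]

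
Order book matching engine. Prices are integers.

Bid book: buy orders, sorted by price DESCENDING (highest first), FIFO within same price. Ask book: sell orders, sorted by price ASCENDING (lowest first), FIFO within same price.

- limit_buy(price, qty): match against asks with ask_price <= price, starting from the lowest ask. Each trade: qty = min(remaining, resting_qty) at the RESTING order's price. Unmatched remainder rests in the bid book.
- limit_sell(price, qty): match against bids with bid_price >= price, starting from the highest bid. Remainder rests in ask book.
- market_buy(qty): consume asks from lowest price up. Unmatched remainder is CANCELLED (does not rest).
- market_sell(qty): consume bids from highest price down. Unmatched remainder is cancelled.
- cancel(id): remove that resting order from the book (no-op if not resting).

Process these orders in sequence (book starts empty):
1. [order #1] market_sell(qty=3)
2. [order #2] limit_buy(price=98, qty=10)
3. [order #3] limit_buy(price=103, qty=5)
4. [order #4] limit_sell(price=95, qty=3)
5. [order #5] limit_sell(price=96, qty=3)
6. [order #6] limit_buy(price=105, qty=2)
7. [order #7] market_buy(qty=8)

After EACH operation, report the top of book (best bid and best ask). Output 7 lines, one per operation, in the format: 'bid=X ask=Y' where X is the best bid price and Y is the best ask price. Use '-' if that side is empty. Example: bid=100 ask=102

After op 1 [order #1] market_sell(qty=3): fills=none; bids=[-] asks=[-]
After op 2 [order #2] limit_buy(price=98, qty=10): fills=none; bids=[#2:10@98] asks=[-]
After op 3 [order #3] limit_buy(price=103, qty=5): fills=none; bids=[#3:5@103 #2:10@98] asks=[-]
After op 4 [order #4] limit_sell(price=95, qty=3): fills=#3x#4:3@103; bids=[#3:2@103 #2:10@98] asks=[-]
After op 5 [order #5] limit_sell(price=96, qty=3): fills=#3x#5:2@103 #2x#5:1@98; bids=[#2:9@98] asks=[-]
After op 6 [order #6] limit_buy(price=105, qty=2): fills=none; bids=[#6:2@105 #2:9@98] asks=[-]
After op 7 [order #7] market_buy(qty=8): fills=none; bids=[#6:2@105 #2:9@98] asks=[-]

Answer: bid=- ask=-
bid=98 ask=-
bid=103 ask=-
bid=103 ask=-
bid=98 ask=-
bid=105 ask=-
bid=105 ask=-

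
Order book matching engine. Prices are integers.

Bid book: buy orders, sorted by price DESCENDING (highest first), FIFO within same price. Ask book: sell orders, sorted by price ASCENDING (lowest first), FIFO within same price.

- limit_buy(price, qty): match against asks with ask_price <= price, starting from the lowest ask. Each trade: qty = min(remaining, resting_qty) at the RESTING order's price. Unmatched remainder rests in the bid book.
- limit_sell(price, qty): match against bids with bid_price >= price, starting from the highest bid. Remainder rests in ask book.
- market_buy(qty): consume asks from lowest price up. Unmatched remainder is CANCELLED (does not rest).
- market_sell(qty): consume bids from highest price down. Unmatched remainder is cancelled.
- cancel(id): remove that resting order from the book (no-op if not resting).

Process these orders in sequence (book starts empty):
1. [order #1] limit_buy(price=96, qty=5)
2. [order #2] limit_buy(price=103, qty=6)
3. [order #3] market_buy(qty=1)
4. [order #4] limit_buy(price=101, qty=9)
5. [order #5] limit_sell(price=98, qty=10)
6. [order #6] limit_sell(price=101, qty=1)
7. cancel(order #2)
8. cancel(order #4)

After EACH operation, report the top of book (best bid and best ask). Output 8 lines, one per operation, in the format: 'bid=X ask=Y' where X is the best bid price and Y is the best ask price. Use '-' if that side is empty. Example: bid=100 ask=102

After op 1 [order #1] limit_buy(price=96, qty=5): fills=none; bids=[#1:5@96] asks=[-]
After op 2 [order #2] limit_buy(price=103, qty=6): fills=none; bids=[#2:6@103 #1:5@96] asks=[-]
After op 3 [order #3] market_buy(qty=1): fills=none; bids=[#2:6@103 #1:5@96] asks=[-]
After op 4 [order #4] limit_buy(price=101, qty=9): fills=none; bids=[#2:6@103 #4:9@101 #1:5@96] asks=[-]
After op 5 [order #5] limit_sell(price=98, qty=10): fills=#2x#5:6@103 #4x#5:4@101; bids=[#4:5@101 #1:5@96] asks=[-]
After op 6 [order #6] limit_sell(price=101, qty=1): fills=#4x#6:1@101; bids=[#4:4@101 #1:5@96] asks=[-]
After op 7 cancel(order #2): fills=none; bids=[#4:4@101 #1:5@96] asks=[-]
After op 8 cancel(order #4): fills=none; bids=[#1:5@96] asks=[-]

Answer: bid=96 ask=-
bid=103 ask=-
bid=103 ask=-
bid=103 ask=-
bid=101 ask=-
bid=101 ask=-
bid=101 ask=-
bid=96 ask=-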